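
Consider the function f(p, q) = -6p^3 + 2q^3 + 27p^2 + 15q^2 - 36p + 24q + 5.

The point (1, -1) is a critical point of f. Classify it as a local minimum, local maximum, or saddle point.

local minimum

The mixed partial ∂²f/∂p∂q is 0, so the Hessian at any point is diag(f_pp, f_qq) = diag(18(-2p + 3), 6(2q + 5)).
At (1, -1): H = diag(18, 18).
Both eigenvalues are positive, so H is positive definite: a local minimum.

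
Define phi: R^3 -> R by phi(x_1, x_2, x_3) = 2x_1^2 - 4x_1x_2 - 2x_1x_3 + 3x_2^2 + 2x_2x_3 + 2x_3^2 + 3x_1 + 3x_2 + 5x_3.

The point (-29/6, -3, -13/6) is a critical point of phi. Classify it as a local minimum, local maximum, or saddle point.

local minimum

The Hessian is constant: H = [[4, -4, -2], [-4, 6, 2], [-2, 2, 4]].
Leading principal minors: Δ₁ = 4, Δ₂ = 8, Δ₃ = 24.
All leading minors are positive, so H is positive definite: a local minimum.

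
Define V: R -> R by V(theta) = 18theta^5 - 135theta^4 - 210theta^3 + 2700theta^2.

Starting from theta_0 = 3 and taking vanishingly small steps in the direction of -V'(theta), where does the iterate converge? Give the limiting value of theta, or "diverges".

V'(theta) = 90theta(theta - 5)(theta - 4)(theta + 3), so V'(3) = 3240.
Gradient descent moves in the -V' direction, i.e. theta is decreasing.
The nearest critical point in that direction is theta = 0, where V'' = 5400 > 0 (a local minimum). The iterate converges there.

0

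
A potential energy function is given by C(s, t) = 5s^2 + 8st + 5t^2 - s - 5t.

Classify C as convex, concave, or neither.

convex

C is quadratic, so its Hessian is the constant matrix H = [[10, 8], [8, 10]].
det(H) = 36, tr(H) = 20.
det(H) > 0 and tr(H) > 0, so H is positive definite everywhere: convex.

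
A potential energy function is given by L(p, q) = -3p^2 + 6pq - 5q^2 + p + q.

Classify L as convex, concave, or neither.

L is quadratic, so its Hessian is the constant matrix H = [[-6, 6], [6, -10]].
det(H) = 24, tr(H) = -16.
det(H) > 0 and tr(H) < 0, so H is negative definite everywhere: concave.

concave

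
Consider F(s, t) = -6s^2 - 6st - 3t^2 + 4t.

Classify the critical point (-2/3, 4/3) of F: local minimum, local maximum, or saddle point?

The Hessian of F is constant: H = [[-12, -6], [-6, -6]].
det(H) = (-12)·(-6) − (-6)² = 36.
det(H) > 0 and tr(H) = -18 < 0, so H is negative definite and the point is a local maximum.

local maximum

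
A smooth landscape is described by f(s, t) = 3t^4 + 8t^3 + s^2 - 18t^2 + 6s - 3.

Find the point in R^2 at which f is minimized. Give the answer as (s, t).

f(s,t) separates as P(s) + Q(t) − 3, so its minimum is min P + min Q − 3.
P'(s) = 2s + 6 vanishes at s ∈ {-3}; Q'(t) = 12t(t - 1)(t + 3) vanishes at t ∈ {-3, 0, 1}.
Local minima of P (where P''>0): P(-3)=-9. Local minima of Q: Q(-3)=-135, Q(1)=-7.
So the global minimum of f is P(-3) + Q(-3) − 3 = -9 − 135 − 3 = -147, attained at (-3, -3).

(-3, -3)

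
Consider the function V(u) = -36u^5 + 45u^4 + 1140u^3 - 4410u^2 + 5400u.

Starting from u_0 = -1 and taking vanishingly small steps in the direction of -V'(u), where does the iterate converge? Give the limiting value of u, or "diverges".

-5

V'(u) = -180(u - 3)(u - 2)(u - 1)(u + 5), so V'(-1) = 17280.
Gradient descent moves in the -V' direction, i.e. u is decreasing.
The nearest critical point in that direction is u = -5, where V'' = 60480 > 0 (a local minimum). The iterate converges there.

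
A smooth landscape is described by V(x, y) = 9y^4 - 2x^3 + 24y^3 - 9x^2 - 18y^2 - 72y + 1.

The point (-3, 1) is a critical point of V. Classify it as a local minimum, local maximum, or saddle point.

local minimum

The mixed partial ∂²V/∂x∂y is 0, so the Hessian at any point is diag(V_xx, V_yy) = diag(-6(2x + 3), 36(3y^2 + 4y - 1)).
At (-3, 1): H = diag(18, 216).
Both eigenvalues are positive, so H is positive definite: a local minimum.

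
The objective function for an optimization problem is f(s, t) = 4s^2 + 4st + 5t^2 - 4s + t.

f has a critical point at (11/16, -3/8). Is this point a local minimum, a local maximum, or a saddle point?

The Hessian of f is constant: H = [[8, 4], [4, 10]].
det(H) = 8·10 − 4² = 64.
det(H) > 0 and tr(H) = 18 > 0, so H is positive definite and the point is a local minimum.

local minimum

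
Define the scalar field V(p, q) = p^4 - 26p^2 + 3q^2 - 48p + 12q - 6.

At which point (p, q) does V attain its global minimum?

(4, -2)

V(p,q) separates as A(p) + B(q) − 6, so its minimum is min A + min B − 6.
A'(p) = 4(p - 4)(p + 1)(p + 3) vanishes at p ∈ {-3, -1, 4}; B'(q) = 6q + 12 vanishes at q ∈ {-2}.
Local minima of A (where A''>0): A(-3)=-9, A(4)=-352. Local minima of B: B(-2)=-12.
So the global minimum of V is A(4) + B(-2) − 6 = -352 − 12 − 6 = -370, attained at (4, -2).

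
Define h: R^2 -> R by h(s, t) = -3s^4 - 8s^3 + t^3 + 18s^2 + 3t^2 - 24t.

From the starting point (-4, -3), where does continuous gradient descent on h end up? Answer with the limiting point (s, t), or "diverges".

h is separable, so gradient descent decouples: s follows -∂h/∂s, t follows -∂h/∂t.
∂h/∂s = -12s(s - 1)(s + 3); at s=-4 this is 240, so s decreases.
∂h/∂t = 3(t - 2)(t + 4); at t=-3 this is -15, so t increases.
The s-coordinate has no critical point in that direction and runs off to infinity.

diverges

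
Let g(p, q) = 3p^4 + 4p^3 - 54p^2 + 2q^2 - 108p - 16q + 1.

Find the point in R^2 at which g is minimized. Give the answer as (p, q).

g(p,q) separates as A(p) + B(q) + 1, so its minimum is min A + min B + 1.
A'(p) = 12(p - 3)(p + 1)(p + 3) vanishes at p ∈ {-3, -1, 3}; B'(q) = 4q - 16 vanishes at q ∈ {4}.
Local minima of A (where A''>0): A(-3)=-27, A(3)=-459. Local minima of B: B(4)=-32.
So the global minimum of g is A(3) + B(4) + 1 = -459 − 32 + 1 = -490, attained at (3, 4).

(3, 4)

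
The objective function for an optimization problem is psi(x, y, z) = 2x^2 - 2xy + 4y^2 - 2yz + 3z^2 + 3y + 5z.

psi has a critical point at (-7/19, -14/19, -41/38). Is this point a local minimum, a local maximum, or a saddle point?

local minimum

The Hessian is constant: H = [[4, -2, 0], [-2, 8, -2], [0, -2, 6]].
Leading principal minors: Δ₁ = 4, Δ₂ = 28, Δ₃ = 152.
All leading minors are positive, so H is positive definite: a local minimum.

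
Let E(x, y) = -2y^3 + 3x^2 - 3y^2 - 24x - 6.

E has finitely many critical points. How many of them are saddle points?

E separates as a function of x plus a function of y, so ∇E=0 decouples.
∂E/∂x = 6(x - 4) = 0 at x ∈ {4}; ∂E/∂y = -6y(y + 1) = 0 at y ∈ {-1, 0}.
The Hessian is diagonal: diag(E_xx, E_yy). Second derivatives: E_xx(4)=6; E_yy(-1)=6, E_yy(0)=-6.
Saddle points occur where the two diagonal entries have opposite signs: (4, 0). Count: 1.

1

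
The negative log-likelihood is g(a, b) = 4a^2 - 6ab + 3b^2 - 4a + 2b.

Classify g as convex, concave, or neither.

convex

g is quadratic, so its Hessian is the constant matrix H = [[8, -6], [-6, 6]].
det(H) = 12, tr(H) = 14.
det(H) > 0 and tr(H) > 0, so H is positive definite everywhere: convex.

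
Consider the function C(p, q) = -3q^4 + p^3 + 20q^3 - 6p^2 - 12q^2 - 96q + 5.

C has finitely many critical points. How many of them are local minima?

C separates as a function of p plus a function of q, so ∇C=0 decouples.
∂C/∂p = 3p(p - 4) = 0 at p ∈ {0, 4}; ∂C/∂q = -12(q - 4)(q - 2)(q + 1) = 0 at q ∈ {-1, 2, 4}.
The Hessian is diagonal: diag(C_pp, C_qq). Second derivatives: C_pp(0)=-12, C_pp(4)=12; C_qq(-1)=-180, C_qq(2)=72, C_qq(4)=-120.
Local minima occur where both diagonal entries positive: (4, 2). Count: 1.

1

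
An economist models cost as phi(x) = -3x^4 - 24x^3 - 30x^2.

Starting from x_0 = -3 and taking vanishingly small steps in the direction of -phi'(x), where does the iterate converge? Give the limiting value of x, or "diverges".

-1

phi'(x) = -12x(x + 1)(x + 5), so phi'(-3) = -144.
Gradient descent moves in the -phi' direction, i.e. x is increasing.
The nearest critical point in that direction is x = -1, where phi'' = 48 > 0 (a local minimum). The iterate converges there.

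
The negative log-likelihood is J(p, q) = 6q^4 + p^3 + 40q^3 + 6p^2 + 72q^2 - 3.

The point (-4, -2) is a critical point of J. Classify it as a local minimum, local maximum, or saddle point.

local maximum

The mixed partial ∂²J/∂p∂q is 0, so the Hessian at any point is diag(J_pp, J_qq) = diag(6(p + 2), 24(3q^2 + 10q + 6)).
At (-4, -2): H = diag(-12, -48).
Both eigenvalues are negative, so H is negative definite: a local maximum.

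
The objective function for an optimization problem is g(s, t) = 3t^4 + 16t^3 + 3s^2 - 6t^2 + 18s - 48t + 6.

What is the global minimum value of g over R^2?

g(s,t) separates as P(s) + Q(t) + 6, so its minimum is min P + min Q + 6.
P'(s) = 6s + 18 vanishes at s ∈ {-3}; Q'(t) = 12(t - 1)(t + 1)(t + 4) vanishes at t ∈ {-4, -1, 1}.
Local minima of P (where P''>0): P(-3)=-27. Local minima of Q: Q(-4)=-160, Q(1)=-35.
So the global minimum of g is P(-3) + Q(-4) + 6 = -27 − 160 + 6 = -181, attained at (-3, -4).

-181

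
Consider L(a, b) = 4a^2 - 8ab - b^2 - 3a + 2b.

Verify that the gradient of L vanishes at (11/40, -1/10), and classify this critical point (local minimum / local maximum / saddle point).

saddle point

∇L = (8a - 8b - 3, -8a - 2b + 2); substituting (11/40, -1/10) gives ∇L = (0, 0), so (11/40, -1/10) is indeed a critical point.
The Hessian of L is constant: H = [[8, -8], [-8, -2]].
det(H) = 8·(-2) − (-8)² = -80.
Since det(H) < 0, H is indefinite and the critical point is a saddle point.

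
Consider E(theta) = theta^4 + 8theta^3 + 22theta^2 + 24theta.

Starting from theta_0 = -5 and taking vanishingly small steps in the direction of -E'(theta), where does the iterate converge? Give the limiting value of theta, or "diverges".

-3

E'(theta) = 4(theta + 1)(theta + 2)(theta + 3), so E'(-5) = -96.
Gradient descent moves in the -E' direction, i.e. theta is increasing.
The nearest critical point in that direction is theta = -3, where E'' = 8 > 0 (a local minimum). The iterate converges there.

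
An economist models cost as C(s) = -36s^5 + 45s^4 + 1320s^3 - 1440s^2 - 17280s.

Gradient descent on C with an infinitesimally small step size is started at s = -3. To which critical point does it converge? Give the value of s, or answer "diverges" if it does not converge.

C'(s) = -180(s - 4)(s - 3)(s + 2)(s + 4), so C'(-3) = 7560.
Gradient descent moves in the -C' direction, i.e. s is decreasing.
The nearest critical point in that direction is s = -4, where C'' = 20160 > 0 (a local minimum). The iterate converges there.

-4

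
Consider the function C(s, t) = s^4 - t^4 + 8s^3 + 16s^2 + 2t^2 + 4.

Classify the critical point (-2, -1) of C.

The mixed partial ∂²C/∂s∂t is 0, so the Hessian at any point is diag(C_ss, C_tt) = diag(4(3s^2 + 12s + 8), 4(-3t^2 + 1)).
At (-2, -1): H = diag(-16, -8).
Both eigenvalues are negative, so H is negative definite: a local maximum.

local maximum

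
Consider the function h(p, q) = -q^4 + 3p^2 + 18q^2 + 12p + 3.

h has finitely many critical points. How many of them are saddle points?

2

h separates as a function of p plus a function of q, so ∇h=0 decouples.
∂h/∂p = 6(p + 2) = 0 at p ∈ {-2}; ∂h/∂q = -4q(q - 3)(q + 3) = 0 at q ∈ {-3, 0, 3}.
The Hessian is diagonal: diag(h_pp, h_qq). Second derivatives: h_pp(-2)=6; h_qq(-3)=-72, h_qq(0)=36, h_qq(3)=-72.
Saddle points occur where the two diagonal entries have opposite signs: (-2, -3), (-2, 3). Count: 2.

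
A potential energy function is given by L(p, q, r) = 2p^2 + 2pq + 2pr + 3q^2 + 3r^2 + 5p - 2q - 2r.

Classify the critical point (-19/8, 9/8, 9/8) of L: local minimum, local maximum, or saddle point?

local minimum

The Hessian is constant: H = [[4, 2, 2], [2, 6, 0], [2, 0, 6]].
Leading principal minors: Δ₁ = 4, Δ₂ = 20, Δ₃ = 96.
All leading minors are positive, so H is positive definite: a local minimum.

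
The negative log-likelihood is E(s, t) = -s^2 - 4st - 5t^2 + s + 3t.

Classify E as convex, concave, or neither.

E is quadratic, so its Hessian is the constant matrix H = [[-2, -4], [-4, -10]].
det(H) = 4, tr(H) = -12.
det(H) > 0 and tr(H) < 0, so H is negative definite everywhere: concave.

concave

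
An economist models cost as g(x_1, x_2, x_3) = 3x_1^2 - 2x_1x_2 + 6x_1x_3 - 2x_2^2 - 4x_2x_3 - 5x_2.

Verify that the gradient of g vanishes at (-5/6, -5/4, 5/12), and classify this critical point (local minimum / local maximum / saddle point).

saddle point

∇g = (6x_1 - 2x_2 + 6x_3, -2x_1 - 4x_2 - 4x_3 - 5, 6x_1 - 4x_2); substituting (-5/6, -5/4, 5/12) gives ∇g = (0, 0, 0), so (-5/6, -5/4, 5/12) is indeed a critical point.
The Hessian is constant: H = [[6, -2, 6], [-2, -4, -4], [6, -4, 0]].
Leading principal minors: Δ₁ = 6, Δ₂ = -28, Δ₃ = 144.
The minors fit neither the all-positive nor the alternating-sign pattern, so H is indefinite: a saddle point.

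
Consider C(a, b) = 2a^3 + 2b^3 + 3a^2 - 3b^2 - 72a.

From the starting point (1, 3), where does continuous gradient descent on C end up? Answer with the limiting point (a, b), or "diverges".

C is separable, so gradient descent decouples: a follows -∂C/∂a, b follows -∂C/∂b.
∂C/∂a = 6(a - 3)(a + 4); at a=1 this is -60, so a increases.
∂C/∂b = 6b(b - 1); at b=3 this is 36, so b decreases.
a converges to its nearest critical value 3 (a local min of the a-part); b converges to 1. The iterate converges to (3, 1).

(3, 1)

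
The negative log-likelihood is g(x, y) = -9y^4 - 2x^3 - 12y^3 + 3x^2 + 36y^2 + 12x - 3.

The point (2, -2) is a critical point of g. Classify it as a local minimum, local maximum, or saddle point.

The mixed partial ∂²g/∂x∂y is 0, so the Hessian at any point is diag(g_xx, g_yy) = diag(6(-2x + 1), 36(-3y^2 - 2y + 2)).
At (2, -2): H = diag(-18, -216).
Both eigenvalues are negative, so H is negative definite: a local maximum.

local maximum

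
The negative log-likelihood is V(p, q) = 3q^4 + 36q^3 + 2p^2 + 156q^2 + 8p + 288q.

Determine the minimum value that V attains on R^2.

-200

V(p,q) separates as A(p) + B(q), so its minimum is min A + min B.
A'(p) = 4p + 8 vanishes at p ∈ {-2}; B'(q) = 12(q + 2)(q + 3)(q + 4) vanishes at q ∈ {-4, -3, -2}.
Local minima of A (where A''>0): A(-2)=-8. Local minima of B: B(-4)=-192, B(-2)=-192.
So the global minimum of V is A(-2) + B(-4) = -8 − 192 = -200, attained at (-2, -4).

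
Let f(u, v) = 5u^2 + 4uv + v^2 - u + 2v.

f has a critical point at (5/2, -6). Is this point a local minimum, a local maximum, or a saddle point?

local minimum

The Hessian of f is constant: H = [[10, 4], [4, 2]].
det(H) = 10·2 − 4² = 4.
det(H) > 0 and tr(H) = 12 > 0, so H is positive definite and the point is a local minimum.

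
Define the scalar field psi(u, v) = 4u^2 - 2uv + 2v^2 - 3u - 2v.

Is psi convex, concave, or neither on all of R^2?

psi is quadratic, so its Hessian is the constant matrix H = [[8, -2], [-2, 4]].
det(H) = 28, tr(H) = 12.
det(H) > 0 and tr(H) > 0, so H is positive definite everywhere: convex.

convex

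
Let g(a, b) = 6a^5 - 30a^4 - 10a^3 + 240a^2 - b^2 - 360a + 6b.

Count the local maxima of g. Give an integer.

g separates as a function of a plus a function of b, so ∇g=0 decouples.
∂g/∂a = 30(a - 3)(a - 2)(a - 1)(a + 2) = 0 at a ∈ {-2, 1, 2, 3}; ∂g/∂b = -2(b - 3) = 0 at b ∈ {3}.
The Hessian is diagonal: diag(g_aa, g_bb). Second derivatives: g_aa(-2)=-1800, g_aa(1)=180, g_aa(2)=-120, g_aa(3)=300; g_bb(3)=-2.
Local maxima occur where both diagonal entries negative: (-2, 3), (2, 3). Count: 2.

2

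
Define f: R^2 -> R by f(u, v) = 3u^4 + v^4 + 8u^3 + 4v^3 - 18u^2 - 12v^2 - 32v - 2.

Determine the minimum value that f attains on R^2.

-201

f(u,v) separates as P(u) + Q(v) − 2, so its minimum is min P + min Q − 2.
P'(u) = 12u(u - 1)(u + 3) vanishes at u ∈ {-3, 0, 1}; Q'(v) = 4(v - 2)(v + 1)(v + 4) vanishes at v ∈ {-4, -1, 2}.
Local minima of P (where P''>0): P(-3)=-135, P(1)=-7. Local minima of Q: Q(-4)=-64, Q(2)=-64.
So the global minimum of f is P(-3) + Q(-4) − 2 = -135 − 64 − 2 = -201, attained at (-3, -4).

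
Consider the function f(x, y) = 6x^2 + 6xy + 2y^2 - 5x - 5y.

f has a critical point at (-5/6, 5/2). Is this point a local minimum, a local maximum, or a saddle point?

local minimum

The Hessian of f is constant: H = [[12, 6], [6, 4]].
det(H) = 12·4 − 6² = 12.
det(H) > 0 and tr(H) = 16 > 0, so H is positive definite and the point is a local minimum.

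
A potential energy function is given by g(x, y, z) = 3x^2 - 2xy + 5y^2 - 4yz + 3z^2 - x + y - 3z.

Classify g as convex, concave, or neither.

g is quadratic, so its Hessian is the constant matrix H = [[6, -2, 0], [-2, 10, -4], [0, -4, 6]].
Leading principal minors: 6, 56, 240.
All positive ⇒ H ≻ 0 ⇒ convex.

convex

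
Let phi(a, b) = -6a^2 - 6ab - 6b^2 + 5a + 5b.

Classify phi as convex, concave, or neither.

concave

phi is quadratic, so its Hessian is the constant matrix H = [[-12, -6], [-6, -12]].
det(H) = 108, tr(H) = -24.
det(H) > 0 and tr(H) < 0, so H is negative definite everywhere: concave.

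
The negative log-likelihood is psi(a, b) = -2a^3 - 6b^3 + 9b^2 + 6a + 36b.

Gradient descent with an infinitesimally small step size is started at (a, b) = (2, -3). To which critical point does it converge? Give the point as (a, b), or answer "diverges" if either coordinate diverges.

psi is separable, so gradient descent decouples: a follows -∂psi/∂a, b follows -∂psi/∂b.
∂psi/∂a = -6(a - 1)(a + 1); at a=2 this is -18, so a increases.
∂psi/∂b = -18(b - 2)(b + 1); at b=-3 this is -180, so b increases.
The a-coordinate has no critical point in that direction and runs off to infinity.

diverges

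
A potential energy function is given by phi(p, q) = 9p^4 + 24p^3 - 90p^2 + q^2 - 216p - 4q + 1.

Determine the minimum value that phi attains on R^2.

phi(p,q) separates as A(p) + B(q) + 1, so its minimum is min A + min B + 1.
A'(p) = 36(p - 2)(p + 1)(p + 3) vanishes at p ∈ {-3, -1, 2}; B'(q) = 2q - 4 vanishes at q ∈ {2}.
Local minima of A (where A''>0): A(-3)=-81, A(2)=-456. Local minima of B: B(2)=-4.
So the global minimum of phi is A(2) + B(2) + 1 = -456 − 4 + 1 = -459, attained at (2, 2).

-459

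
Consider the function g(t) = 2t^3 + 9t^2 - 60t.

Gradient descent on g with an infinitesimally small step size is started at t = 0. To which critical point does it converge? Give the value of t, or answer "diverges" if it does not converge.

2

g'(t) = 6(t - 2)(t + 5), so g'(0) = -60.
Gradient descent moves in the -g' direction, i.e. t is increasing.
The nearest critical point in that direction is t = 2, where g'' = 42 > 0 (a local minimum). The iterate converges there.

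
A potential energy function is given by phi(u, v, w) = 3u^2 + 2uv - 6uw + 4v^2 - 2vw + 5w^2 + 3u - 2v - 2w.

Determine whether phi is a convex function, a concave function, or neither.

phi is quadratic, so its Hessian is the constant matrix H = [[6, 2, -6], [2, 8, -2], [-6, -2, 10]].
Leading principal minors: 6, 44, 176.
All positive ⇒ H ≻ 0 ⇒ convex.

convex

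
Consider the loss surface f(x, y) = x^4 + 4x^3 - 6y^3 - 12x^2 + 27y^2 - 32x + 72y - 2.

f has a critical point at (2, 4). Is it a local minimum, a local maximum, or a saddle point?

The mixed partial ∂²f/∂x∂y is 0, so the Hessian at any point is diag(f_xx, f_yy) = diag(12(x^2 + 2x - 2), 18(-2y + 3)).
At (2, 4): H = diag(72, -90).
The eigenvalues have opposite signs, so H is indefinite: a saddle point.

saddle point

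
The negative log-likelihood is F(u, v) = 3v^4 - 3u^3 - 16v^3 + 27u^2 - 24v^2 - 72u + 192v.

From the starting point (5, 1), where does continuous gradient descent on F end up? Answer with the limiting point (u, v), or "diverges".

F is separable, so gradient descent decouples: u follows -∂F/∂u, v follows -∂F/∂v.
∂F/∂u = -9(u - 4)(u - 2); at u=5 this is -27, so u increases.
∂F/∂v = 12(v - 4)(v - 2)(v + 2); at v=1 this is 108, so v decreases.
The u-coordinate has no critical point in that direction and runs off to infinity.

diverges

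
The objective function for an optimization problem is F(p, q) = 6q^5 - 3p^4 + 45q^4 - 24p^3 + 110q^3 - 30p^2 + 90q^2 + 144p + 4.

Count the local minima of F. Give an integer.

2

F separates as a function of p plus a function of q, so ∇F=0 decouples.
∂F/∂p = -12(p - 1)(p + 3)(p + 4) = 0 at p ∈ {-4, -3, 1}; ∂F/∂q = 30q(q + 1)(q + 2)(q + 3) = 0 at q ∈ {-3, -2, -1, 0}.
The Hessian is diagonal: diag(F_pp, F_qq). Second derivatives: F_pp(-4)=-60, F_pp(-3)=48, F_pp(1)=-240; F_qq(-3)=-180, F_qq(-2)=60, F_qq(-1)=-60, F_qq(0)=180.
Local minima occur where both diagonal entries positive: (-3, -2), (-3, 0). Count: 2.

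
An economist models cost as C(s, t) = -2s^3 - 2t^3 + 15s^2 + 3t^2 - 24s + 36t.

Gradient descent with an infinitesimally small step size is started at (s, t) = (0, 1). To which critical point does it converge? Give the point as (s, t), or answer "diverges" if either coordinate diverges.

C is separable, so gradient descent decouples: s follows -∂C/∂s, t follows -∂C/∂t.
∂C/∂s = -6(s - 4)(s - 1); at s=0 this is -24, so s increases.
∂C/∂t = -6(t - 3)(t + 2); at t=1 this is 36, so t decreases.
s converges to its nearest critical value 1 (a local min of the s-part); t converges to -2. The iterate converges to (1, -2).

(1, -2)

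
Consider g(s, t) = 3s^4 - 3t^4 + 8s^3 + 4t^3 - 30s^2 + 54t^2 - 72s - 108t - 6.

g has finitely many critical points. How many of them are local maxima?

2

g separates as a function of s plus a function of t, so ∇g=0 decouples.
∂g/∂s = 12(s - 2)(s + 1)(s + 3) = 0 at s ∈ {-3, -1, 2}; ∂g/∂t = -12(t - 3)(t - 1)(t + 3) = 0 at t ∈ {-3, 1, 3}.
The Hessian is diagonal: diag(g_ss, g_tt). Second derivatives: g_ss(-3)=120, g_ss(-1)=-72, g_ss(2)=180; g_tt(-3)=-288, g_tt(1)=96, g_tt(3)=-144.
Local maxima occur where both diagonal entries negative: (-1, -3), (-1, 3). Count: 2.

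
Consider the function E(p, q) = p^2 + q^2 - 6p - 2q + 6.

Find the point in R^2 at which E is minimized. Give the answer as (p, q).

E(p,q) separates as A(p) + B(q) + 6, so its minimum is min A + min B + 6.
A'(p) = 2p - 6 vanishes at p ∈ {3}; B'(q) = 2q - 2 vanishes at q ∈ {1}.
Local minima of A (where A''>0): A(3)=-9. Local minima of B: B(1)=-1.
So the global minimum of E is A(3) + B(1) + 6 = -9 − 1 + 6 = -4, attained at (3, 1).

(3, 1)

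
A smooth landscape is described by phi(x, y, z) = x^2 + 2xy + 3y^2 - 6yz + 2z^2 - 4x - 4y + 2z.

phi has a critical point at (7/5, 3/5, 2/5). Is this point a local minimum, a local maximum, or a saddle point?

saddle point

The Hessian is constant: H = [[2, 2, 0], [2, 6, -6], [0, -6, 4]].
Leading principal minors: Δ₁ = 2, Δ₂ = 8, Δ₃ = -40.
The minors fit neither the all-positive nor the alternating-sign pattern, so H is indefinite: a saddle point.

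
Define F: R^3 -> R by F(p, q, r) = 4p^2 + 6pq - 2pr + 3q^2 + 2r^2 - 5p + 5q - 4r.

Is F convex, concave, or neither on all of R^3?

F is quadratic, so its Hessian is the constant matrix H = [[8, 6, -2], [6, 6, 0], [-2, 0, 4]].
Leading principal minors: 8, 12, 24.
All positive ⇒ H ≻ 0 ⇒ convex.

convex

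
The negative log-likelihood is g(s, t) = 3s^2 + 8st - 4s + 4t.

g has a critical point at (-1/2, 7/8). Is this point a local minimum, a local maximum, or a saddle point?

saddle point

The Hessian of g is constant: H = [[6, 8], [8, 0]].
det(H) = 6·0 − 8² = -64.
Since det(H) < 0, H is indefinite and the critical point is a saddle point.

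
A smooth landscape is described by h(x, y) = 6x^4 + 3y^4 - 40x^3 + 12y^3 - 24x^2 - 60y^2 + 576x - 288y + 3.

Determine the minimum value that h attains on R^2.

h(x,y) separates as P(x) + Q(y) + 3, so its minimum is min P + min Q + 3.
P'(x) = 24(x - 4)(x - 3)(x + 2) vanishes at x ∈ {-2, 3, 4}; Q'(y) = 12(y - 3)(y + 2)(y + 4) vanishes at y ∈ {-4, -2, 3}.
Local minima of P (where P''>0): P(-2)=-832, P(4)=896. Local minima of Q: Q(-4)=192, Q(3)=-837.
So the global minimum of h is P(-2) + Q(3) + 3 = -832 − 837 + 3 = -1666, attained at (-2, 3).

-1666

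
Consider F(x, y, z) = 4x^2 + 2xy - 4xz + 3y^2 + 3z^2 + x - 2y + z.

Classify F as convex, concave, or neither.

F is quadratic, so its Hessian is the constant matrix H = [[8, 2, -4], [2, 6, 0], [-4, 0, 6]].
Leading principal minors: 8, 44, 168.
All positive ⇒ H ≻ 0 ⇒ convex.

convex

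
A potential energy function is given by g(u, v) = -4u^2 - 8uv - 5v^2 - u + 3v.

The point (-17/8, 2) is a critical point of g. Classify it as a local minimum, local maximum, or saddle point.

The Hessian of g is constant: H = [[-8, -8], [-8, -10]].
det(H) = (-8)·(-10) − (-8)² = 16.
det(H) > 0 and tr(H) = -18 < 0, so H is negative definite and the point is a local maximum.

local maximum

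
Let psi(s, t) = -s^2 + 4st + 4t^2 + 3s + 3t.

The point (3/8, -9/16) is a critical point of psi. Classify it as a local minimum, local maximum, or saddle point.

saddle point

The Hessian of psi is constant: H = [[-2, 4], [4, 8]].
det(H) = (-2)·8 − 4² = -32.
Since det(H) < 0, H is indefinite and the critical point is a saddle point.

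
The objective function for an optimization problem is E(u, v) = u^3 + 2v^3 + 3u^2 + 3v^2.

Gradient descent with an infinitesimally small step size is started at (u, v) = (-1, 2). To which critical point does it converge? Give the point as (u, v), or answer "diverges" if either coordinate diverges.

E is separable, so gradient descent decouples: u follows -∂E/∂u, v follows -∂E/∂v.
∂E/∂u = 3u(u + 2); at u=-1 this is -3, so u increases.
∂E/∂v = 6v(v + 1); at v=2 this is 36, so v decreases.
u converges to its nearest critical value 0 (a local min of the u-part); v converges to 0. The iterate converges to (0, 0).

(0, 0)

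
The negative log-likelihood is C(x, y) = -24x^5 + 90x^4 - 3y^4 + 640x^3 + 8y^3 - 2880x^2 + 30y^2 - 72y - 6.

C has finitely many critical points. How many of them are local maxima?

4

C separates as a function of x plus a function of y, so ∇C=0 decouples.
∂C/∂x = -120x(x - 4)(x - 3)(x + 4) = 0 at x ∈ {-4, 0, 3, 4}; ∂C/∂y = -12(y - 3)(y - 1)(y + 2) = 0 at y ∈ {-2, 1, 3}.
The Hessian is diagonal: diag(C_xx, C_yy). Second derivatives: C_xx(-4)=26880, C_xx(0)=-5760, C_xx(3)=2520, C_xx(4)=-3840; C_yy(-2)=-180, C_yy(1)=72, C_yy(3)=-120.
Local maxima occur where both diagonal entries negative: (0, -2), (0, 3), (4, -2), (4, 3). Count: 4.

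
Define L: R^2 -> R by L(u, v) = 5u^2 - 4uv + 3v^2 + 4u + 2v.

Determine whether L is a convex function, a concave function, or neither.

L is quadratic, so its Hessian is the constant matrix H = [[10, -4], [-4, 6]].
det(H) = 44, tr(H) = 16.
det(H) > 0 and tr(H) > 0, so H is positive definite everywhere: convex.

convex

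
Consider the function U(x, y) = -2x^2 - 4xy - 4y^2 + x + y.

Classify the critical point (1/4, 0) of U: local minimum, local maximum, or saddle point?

local maximum

The Hessian of U is constant: H = [[-4, -4], [-4, -8]].
det(H) = (-4)·(-8) − (-4)² = 16.
det(H) > 0 and tr(H) = -12 < 0, so H is negative definite and the point is a local maximum.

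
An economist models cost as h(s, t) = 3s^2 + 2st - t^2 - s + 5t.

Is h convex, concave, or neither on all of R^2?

neither

h is quadratic, so its Hessian is the constant matrix H = [[6, 2], [2, -2]].
det(H) = -16, tr(H) = 4.
det(H) < 0, so H is indefinite: neither convex nor concave.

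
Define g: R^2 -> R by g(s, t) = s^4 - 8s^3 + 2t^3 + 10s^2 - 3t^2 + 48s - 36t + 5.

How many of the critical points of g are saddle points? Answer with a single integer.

3

g separates as a function of s plus a function of t, so ∇g=0 decouples.
∂g/∂s = 4(s - 4)(s - 3)(s + 1) = 0 at s ∈ {-1, 3, 4}; ∂g/∂t = 6(t - 3)(t + 2) = 0 at t ∈ {-2, 3}.
The Hessian is diagonal: diag(g_ss, g_tt). Second derivatives: g_ss(-1)=80, g_ss(3)=-16, g_ss(4)=20; g_tt(-2)=-30, g_tt(3)=30.
Saddle points occur where the two diagonal entries have opposite signs: (-1, -2), (3, 3), (4, -2). Count: 3.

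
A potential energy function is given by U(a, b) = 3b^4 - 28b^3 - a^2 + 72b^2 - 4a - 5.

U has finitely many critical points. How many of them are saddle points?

U separates as a function of a plus a function of b, so ∇U=0 decouples.
∂U/∂a = -2(a + 2) = 0 at a ∈ {-2}; ∂U/∂b = 12b(b - 4)(b - 3) = 0 at b ∈ {0, 3, 4}.
The Hessian is diagonal: diag(U_aa, U_bb). Second derivatives: U_aa(-2)=-2; U_bb(0)=144, U_bb(3)=-36, U_bb(4)=48.
Saddle points occur where the two diagonal entries have opposite signs: (-2, 0), (-2, 4). Count: 2.

2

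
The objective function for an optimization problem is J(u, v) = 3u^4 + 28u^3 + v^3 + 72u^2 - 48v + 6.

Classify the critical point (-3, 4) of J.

saddle point

The mixed partial ∂²J/∂u∂v is 0, so the Hessian at any point is diag(J_uu, J_vv) = diag(12(3u^2 + 14u + 12), 6v).
At (-3, 4): H = diag(-36, 24).
The eigenvalues have opposite signs, so H is indefinite: a saddle point.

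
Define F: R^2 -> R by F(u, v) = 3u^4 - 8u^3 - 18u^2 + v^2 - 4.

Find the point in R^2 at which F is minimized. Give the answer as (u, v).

F(u,v) separates as P(u) + Q(v) − 4, so its minimum is min P + min Q − 4.
P'(u) = 12u(u - 3)(u + 1) vanishes at u ∈ {-1, 0, 3}; Q'(v) = 2v vanishes at v ∈ {0}.
Local minima of P (where P''>0): P(-1)=-7, P(3)=-135. Local minima of Q: Q(0)=0.
So the global minimum of F is P(3) + Q(0) − 4 = -135 + 0 − 4 = -139, attained at (3, 0).

(3, 0)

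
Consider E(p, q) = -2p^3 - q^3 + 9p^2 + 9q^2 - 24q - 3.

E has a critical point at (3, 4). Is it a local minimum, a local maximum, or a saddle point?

local maximum

The mixed partial ∂²E/∂p∂q is 0, so the Hessian at any point is diag(E_pp, E_qq) = diag(6(-2p + 3), 6(-q + 3)).
At (3, 4): H = diag(-18, -6).
Both eigenvalues are negative, so H is negative definite: a local maximum.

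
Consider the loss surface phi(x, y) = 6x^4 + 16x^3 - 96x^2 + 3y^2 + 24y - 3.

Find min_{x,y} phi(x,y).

-1075

phi(x,y) separates as P(x) + Q(y) − 3, so its minimum is min P + min Q − 3.
P'(x) = 24x(x - 2)(x + 4) vanishes at x ∈ {-4, 0, 2}; Q'(y) = 6y + 24 vanishes at y ∈ {-4}.
Local minima of P (where P''>0): P(-4)=-1024, P(2)=-160. Local minima of Q: Q(-4)=-48.
So the global minimum of phi is P(-4) + Q(-4) − 3 = -1024 − 48 − 3 = -1075, attained at (-4, -4).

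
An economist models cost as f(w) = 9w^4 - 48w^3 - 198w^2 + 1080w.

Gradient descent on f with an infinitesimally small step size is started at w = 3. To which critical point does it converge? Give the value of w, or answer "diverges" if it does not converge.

f'(w) = 36(w - 5)(w - 2)(w + 3), so f'(3) = -432.
Gradient descent moves in the -f' direction, i.e. w is increasing.
The nearest critical point in that direction is w = 5, where f'' = 864 > 0 (a local minimum). The iterate converges there.

5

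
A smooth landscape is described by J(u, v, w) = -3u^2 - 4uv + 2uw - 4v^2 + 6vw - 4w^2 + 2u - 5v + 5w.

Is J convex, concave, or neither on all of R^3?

J is quadratic, so its Hessian is the constant matrix H = [[-6, -4, 2], [-4, -8, 6], [2, 6, -8]].
Leading principal minors: -6, 32, -104.
Signs alternate −, +, − ⇒ H ≺ 0 ⇒ concave.

concave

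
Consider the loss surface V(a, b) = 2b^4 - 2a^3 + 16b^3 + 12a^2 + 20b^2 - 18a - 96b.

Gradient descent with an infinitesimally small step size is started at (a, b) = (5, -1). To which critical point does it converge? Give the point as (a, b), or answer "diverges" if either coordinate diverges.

V is separable, so gradient descent decouples: a follows -∂V/∂a, b follows -∂V/∂b.
∂V/∂a = -6(a - 3)(a - 1); at a=5 this is -48, so a increases.
∂V/∂b = 8(b - 1)(b + 3)(b + 4); at b=-1 this is -96, so b increases.
The a-coordinate has no critical point in that direction and runs off to infinity.

diverges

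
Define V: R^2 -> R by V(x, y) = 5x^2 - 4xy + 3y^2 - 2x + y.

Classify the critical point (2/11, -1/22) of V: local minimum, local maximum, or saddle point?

local minimum

The Hessian of V is constant: H = [[10, -4], [-4, 6]].
det(H) = 10·6 − (-4)² = 44.
det(H) > 0 and tr(H) = 16 > 0, so H is positive definite and the point is a local minimum.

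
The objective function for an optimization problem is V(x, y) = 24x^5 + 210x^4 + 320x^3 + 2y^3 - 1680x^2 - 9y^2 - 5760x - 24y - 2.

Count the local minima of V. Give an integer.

V separates as a function of x plus a function of y, so ∇V=0 decouples.
∂V/∂x = 120(x - 2)(x + 2)(x + 3)(x + 4) = 0 at x ∈ {-4, -3, -2, 2}; ∂V/∂y = 6(y - 4)(y + 1) = 0 at y ∈ {-1, 4}.
The Hessian is diagonal: diag(V_xx, V_yy). Second derivatives: V_xx(-4)=-1440, V_xx(-3)=600, V_xx(-2)=-960, V_xx(2)=14400; V_yy(-1)=-30, V_yy(4)=30.
Local minima occur where both diagonal entries positive: (-3, 4), (2, 4). Count: 2.

2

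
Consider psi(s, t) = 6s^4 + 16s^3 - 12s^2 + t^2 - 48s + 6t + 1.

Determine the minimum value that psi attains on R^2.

-46

psi(s,t) separates as P(s) + Q(t) + 1, so its minimum is min P + min Q + 1.
P'(s) = 24(s - 1)(s + 1)(s + 2) vanishes at s ∈ {-2, -1, 1}; Q'(t) = 2(t + 3) vanishes at t ∈ {-3}.
Local minima of P (where P''>0): P(-2)=16, P(1)=-38. Local minima of Q: Q(-3)=-9.
So the global minimum of psi is P(1) + Q(-3) + 1 = -38 − 9 + 1 = -46, attained at (1, -3).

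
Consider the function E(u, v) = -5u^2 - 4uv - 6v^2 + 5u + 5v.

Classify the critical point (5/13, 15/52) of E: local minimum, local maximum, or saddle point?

The Hessian of E is constant: H = [[-10, -4], [-4, -12]].
det(H) = (-10)·(-12) − (-4)² = 104.
det(H) > 0 and tr(H) = -22 < 0, so H is negative definite and the point is a local maximum.

local maximum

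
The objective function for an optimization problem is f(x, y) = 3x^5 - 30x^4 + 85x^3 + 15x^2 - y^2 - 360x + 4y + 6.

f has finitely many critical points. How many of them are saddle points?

f separates as a function of x plus a function of y, so ∇f=0 decouples.
∂f/∂x = 15(x - 4)(x - 3)(x - 2)(x + 1) = 0 at x ∈ {-1, 2, 3, 4}; ∂f/∂y = -2(y - 2) = 0 at y ∈ {2}.
The Hessian is diagonal: diag(f_xx, f_yy). Second derivatives: f_xx(-1)=-900, f_xx(2)=90, f_xx(3)=-60, f_xx(4)=150; f_yy(2)=-2.
Saddle points occur where the two diagonal entries have opposite signs: (2, 2), (4, 2). Count: 2.

2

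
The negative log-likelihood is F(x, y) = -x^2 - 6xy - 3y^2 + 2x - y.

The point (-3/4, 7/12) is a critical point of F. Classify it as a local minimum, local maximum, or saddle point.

saddle point

The Hessian of F is constant: H = [[-2, -6], [-6, -6]].
det(H) = (-2)·(-6) − (-6)² = -24.
Since det(H) < 0, H is indefinite and the critical point is a saddle point.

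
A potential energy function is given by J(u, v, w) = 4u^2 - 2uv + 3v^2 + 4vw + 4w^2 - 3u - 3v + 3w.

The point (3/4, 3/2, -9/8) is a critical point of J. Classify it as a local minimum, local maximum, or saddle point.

The Hessian is constant: H = [[8, -2, 0], [-2, 6, 4], [0, 4, 8]].
Leading principal minors: Δ₁ = 8, Δ₂ = 44, Δ₃ = 224.
All leading minors are positive, so H is positive definite: a local minimum.

local minimum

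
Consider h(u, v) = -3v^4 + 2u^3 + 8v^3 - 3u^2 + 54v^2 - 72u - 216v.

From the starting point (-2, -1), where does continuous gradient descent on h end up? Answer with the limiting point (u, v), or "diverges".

(4, 2)

h is separable, so gradient descent decouples: u follows -∂h/∂u, v follows -∂h/∂v.
∂h/∂u = 6(u - 4)(u + 3); at u=-2 this is -36, so u increases.
∂h/∂v = -12(v - 3)(v - 2)(v + 3); at v=-1 this is -288, so v increases.
u converges to its nearest critical value 4 (a local min of the u-part); v converges to 2. The iterate converges to (4, 2).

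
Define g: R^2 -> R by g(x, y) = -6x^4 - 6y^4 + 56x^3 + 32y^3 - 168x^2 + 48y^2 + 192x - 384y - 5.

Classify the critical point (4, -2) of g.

The mixed partial ∂²g/∂x∂y is 0, so the Hessian at any point is diag(g_xx, g_yy) = diag(24(-3x^2 + 14x - 14), 24(-3y^2 + 8y + 4)).
At (4, -2): H = diag(-144, -576).
Both eigenvalues are negative, so H is negative definite: a local maximum.

local maximum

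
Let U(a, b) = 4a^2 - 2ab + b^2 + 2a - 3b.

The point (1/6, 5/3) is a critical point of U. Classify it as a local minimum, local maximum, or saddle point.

The Hessian of U is constant: H = [[8, -2], [-2, 2]].
det(H) = 8·2 − (-2)² = 12.
det(H) > 0 and tr(H) = 10 > 0, so H is positive definite and the point is a local minimum.

local minimum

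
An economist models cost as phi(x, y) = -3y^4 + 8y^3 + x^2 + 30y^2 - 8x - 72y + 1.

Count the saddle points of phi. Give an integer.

phi separates as a function of x plus a function of y, so ∇phi=0 decouples.
∂phi/∂x = 2(x - 4) = 0 at x ∈ {4}; ∂phi/∂y = -12(y - 3)(y - 1)(y + 2) = 0 at y ∈ {-2, 1, 3}.
The Hessian is diagonal: diag(phi_xx, phi_yy). Second derivatives: phi_xx(4)=2; phi_yy(-2)=-180, phi_yy(1)=72, phi_yy(3)=-120.
Saddle points occur where the two diagonal entries have opposite signs: (4, -2), (4, 3). Count: 2.

2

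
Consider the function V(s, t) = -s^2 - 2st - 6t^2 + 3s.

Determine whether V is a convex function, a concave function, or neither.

V is quadratic, so its Hessian is the constant matrix H = [[-2, -2], [-2, -12]].
det(H) = 20, tr(H) = -14.
det(H) > 0 and tr(H) < 0, so H is negative definite everywhere: concave.

concave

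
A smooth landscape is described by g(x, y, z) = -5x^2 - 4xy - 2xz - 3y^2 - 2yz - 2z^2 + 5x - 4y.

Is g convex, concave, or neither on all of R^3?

g is quadratic, so its Hessian is the constant matrix H = [[-10, -4, -2], [-4, -6, -2], [-2, -2, -4]].
Leading principal minors: -10, 44, -144.
Signs alternate −, +, − ⇒ H ≺ 0 ⇒ concave.

concave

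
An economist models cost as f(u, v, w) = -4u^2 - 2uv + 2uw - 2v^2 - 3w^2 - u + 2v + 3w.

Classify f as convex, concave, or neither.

f is quadratic, so its Hessian is the constant matrix H = [[-8, -2, 2], [-2, -4, 0], [2, 0, -6]].
Leading principal minors: -8, 28, -152.
Signs alternate −, +, − ⇒ H ≺ 0 ⇒ concave.

concave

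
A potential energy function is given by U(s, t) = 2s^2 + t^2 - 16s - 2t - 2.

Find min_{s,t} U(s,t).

U(s,t) separates as P(s) + Q(t) − 2, so its minimum is min P + min Q − 2.
P'(s) = 4s - 16 vanishes at s ∈ {4}; Q'(t) = 2(t - 1) vanishes at t ∈ {1}.
Local minima of P (where P''>0): P(4)=-32. Local minima of Q: Q(1)=-1.
So the global minimum of U is P(4) + Q(1) − 2 = -32 − 1 − 2 = -35, attained at (4, 1).

-35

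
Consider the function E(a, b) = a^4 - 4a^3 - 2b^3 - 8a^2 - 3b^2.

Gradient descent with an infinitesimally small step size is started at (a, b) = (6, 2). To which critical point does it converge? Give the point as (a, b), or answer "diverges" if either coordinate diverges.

E is separable, so gradient descent decouples: a follows -∂E/∂a, b follows -∂E/∂b.
∂E/∂a = 4a(a - 4)(a + 1); at a=6 this is 336, so a decreases.
∂E/∂b = -6b(b + 1); at b=2 this is -36, so b increases.
The b-coordinate has no critical point in that direction and runs off to infinity.

diverges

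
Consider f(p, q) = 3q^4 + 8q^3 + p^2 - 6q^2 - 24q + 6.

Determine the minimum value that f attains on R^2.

f(p,q) separates as A(p) + B(q) + 6, so its minimum is min A + min B + 6.
A'(p) = 2p vanishes at p ∈ {0}; B'(q) = 12(q - 1)(q + 1)(q + 2) vanishes at q ∈ {-2, -1, 1}.
Local minima of A (where A''>0): A(0)=0. Local minima of B: B(-2)=8, B(1)=-19.
So the global minimum of f is A(0) + B(1) + 6 = 0 − 19 + 6 = -13, attained at (0, 1).

-13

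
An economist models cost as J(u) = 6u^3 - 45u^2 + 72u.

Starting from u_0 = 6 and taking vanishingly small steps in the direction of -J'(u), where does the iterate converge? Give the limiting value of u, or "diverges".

J'(u) = 18(u - 4)(u - 1), so J'(6) = 180.
Gradient descent moves in the -J' direction, i.e. u is decreasing.
The nearest critical point in that direction is u = 4, where J'' = 54 > 0 (a local minimum). The iterate converges there.

4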